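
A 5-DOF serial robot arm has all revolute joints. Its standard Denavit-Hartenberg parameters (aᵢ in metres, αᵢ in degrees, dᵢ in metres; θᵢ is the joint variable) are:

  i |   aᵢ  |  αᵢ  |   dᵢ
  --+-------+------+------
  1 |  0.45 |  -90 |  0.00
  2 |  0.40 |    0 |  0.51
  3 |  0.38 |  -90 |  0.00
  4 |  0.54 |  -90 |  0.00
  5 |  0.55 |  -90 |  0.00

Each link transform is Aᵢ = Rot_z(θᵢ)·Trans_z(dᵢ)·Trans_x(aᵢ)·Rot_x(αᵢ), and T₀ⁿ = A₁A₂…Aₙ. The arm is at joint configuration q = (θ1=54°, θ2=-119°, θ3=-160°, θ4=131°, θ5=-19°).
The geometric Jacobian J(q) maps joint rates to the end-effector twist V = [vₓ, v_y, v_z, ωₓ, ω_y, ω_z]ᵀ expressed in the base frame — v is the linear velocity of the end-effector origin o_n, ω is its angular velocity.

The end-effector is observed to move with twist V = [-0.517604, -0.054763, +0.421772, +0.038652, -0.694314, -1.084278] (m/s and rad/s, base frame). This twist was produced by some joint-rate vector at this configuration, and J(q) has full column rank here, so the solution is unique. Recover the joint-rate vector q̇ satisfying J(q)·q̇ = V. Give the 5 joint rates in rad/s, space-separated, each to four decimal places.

-0.8820 0.4280 -0.7670 0.5640 -0.1530

o_n = [0.2522, -0.1463, 0.6334]
J₁: ẑ×o_n = [0.1463, 0.2522, -0.0000], ω = ẑ
J2: z=[-0.8090, 0.5878, 0.0000] o=[0.2645, 0.3641, 0.0000] → [0.3723, 0.5124, 0.4201, -0.8090, 0.5878, 0.0000]
J3: z=[-0.8090, 0.5878, 0.0000] o=[-0.2621, 0.5069, 0.3498] → [0.1667, 0.2294, 0.2262, -0.8090, 0.5878, 0.0000]
J4: z=[-0.5805, -0.7991, -0.1564] o=[-0.2271, 0.5550, -0.0255] → [-0.6362, 0.3075, 0.7902, -0.5805, -0.7991, -0.1564]
J5: z=[-0.6002, 0.2901, 0.7454] o=[0.0700, 0.2706, 0.3244] → [0.4004, 0.3212, 0.1974, -0.6002, 0.2901, 0.7454]
q̇ = J⁺·V = [-0.8820, 0.4280, -0.7670, 0.5640, -0.1530]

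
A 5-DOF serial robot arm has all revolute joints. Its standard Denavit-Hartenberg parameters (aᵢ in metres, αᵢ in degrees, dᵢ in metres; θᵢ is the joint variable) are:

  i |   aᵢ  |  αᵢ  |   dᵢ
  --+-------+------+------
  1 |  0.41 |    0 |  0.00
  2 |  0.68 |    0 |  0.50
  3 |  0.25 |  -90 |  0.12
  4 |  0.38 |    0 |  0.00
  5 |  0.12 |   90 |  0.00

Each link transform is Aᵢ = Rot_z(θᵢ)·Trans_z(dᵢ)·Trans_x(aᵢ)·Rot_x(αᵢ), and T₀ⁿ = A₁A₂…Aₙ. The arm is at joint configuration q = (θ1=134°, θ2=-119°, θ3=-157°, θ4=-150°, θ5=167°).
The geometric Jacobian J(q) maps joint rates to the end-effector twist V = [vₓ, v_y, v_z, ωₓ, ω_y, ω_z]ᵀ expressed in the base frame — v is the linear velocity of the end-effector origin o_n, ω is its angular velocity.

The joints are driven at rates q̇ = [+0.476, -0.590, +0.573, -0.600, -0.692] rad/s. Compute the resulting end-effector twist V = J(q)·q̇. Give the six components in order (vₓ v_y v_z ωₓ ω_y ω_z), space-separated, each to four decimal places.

o_n = [0.3439, 0.4490, 0.7749]
J₁: ẑ×o_n = [-0.4490, 0.3439, 0.0000], ω = ẑ
J2: z=[0.0000, 0.0000, 1.0000] o=[-0.2848, 0.2949, 0.0000] → [-0.1540, 0.6287, 0.0000, 0.0000, 0.0000, 1.0000]
J3: z=[0.0000, 0.0000, 1.0000] o=[0.3720, 0.4709, 0.5000] → [0.0220, -0.0281, 0.0000, 0.0000, 0.0000, 1.0000]
J4: z=[0.6157, -0.7880, 0.0000] o=[0.1750, 0.3170, 0.6200] → [-0.1221, -0.0954, 0.2143, 0.6157, -0.7880, 0.0000]
J5: z=[0.6157, -0.7880, 0.0000] o=[0.4343, 0.5196, 0.8100] → [0.0276, 0.0216, -0.1148, 0.6157, -0.7880, 0.0000]
V = J·q̇ = [-0.0561, -0.1811, -0.0492, -0.7954, 1.0181, 0.4590]

-0.0561 -0.1811 -0.0492 -0.7954 1.0181 0.4590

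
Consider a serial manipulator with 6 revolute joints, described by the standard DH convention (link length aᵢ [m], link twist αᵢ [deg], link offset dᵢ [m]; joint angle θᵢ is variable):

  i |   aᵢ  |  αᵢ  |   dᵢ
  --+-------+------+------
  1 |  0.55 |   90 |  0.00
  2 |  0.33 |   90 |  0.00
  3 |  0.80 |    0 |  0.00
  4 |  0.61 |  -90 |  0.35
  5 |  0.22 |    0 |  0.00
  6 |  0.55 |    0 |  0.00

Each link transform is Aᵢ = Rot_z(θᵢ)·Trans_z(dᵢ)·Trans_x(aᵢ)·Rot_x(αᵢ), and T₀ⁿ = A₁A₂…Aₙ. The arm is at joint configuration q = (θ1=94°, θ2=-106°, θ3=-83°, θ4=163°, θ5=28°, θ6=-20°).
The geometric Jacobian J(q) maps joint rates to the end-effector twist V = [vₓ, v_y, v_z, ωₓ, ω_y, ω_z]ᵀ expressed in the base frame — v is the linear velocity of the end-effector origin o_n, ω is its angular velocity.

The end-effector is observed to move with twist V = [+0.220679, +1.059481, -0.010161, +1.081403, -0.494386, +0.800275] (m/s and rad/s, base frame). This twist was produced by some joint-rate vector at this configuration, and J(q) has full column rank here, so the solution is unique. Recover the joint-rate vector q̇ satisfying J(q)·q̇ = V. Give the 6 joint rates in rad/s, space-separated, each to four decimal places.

o_n = [0.5188, 0.2408, -0.5892]
J₁: ẑ×o_n = [-0.2408, 0.5188, 0.0000], ω = ẑ
J2: z=[0.9976, 0.0698, 0.0000] o=[-0.0384, 0.5487, 0.0000] → [-0.0411, 0.5878, -0.3460, 0.9976, 0.0698, 0.0000]
J3: z=[0.0671, -0.9589, 0.2756] o=[-0.0320, 0.4579, -0.3172] → [0.3206, 0.1701, 0.5137, 0.0671, -0.9589, 0.2756]
J4: z=[0.0671, -0.9589, 0.2756] o=[-0.8222, 0.3757, -0.4109] → [0.2081, 0.3816, 1.2769, 0.0671, -0.9589, 0.2756]
J5: z=[0.1543, 0.2829, 0.9467] o=[-0.1975, 0.0529, -0.4163] → [-0.2268, 0.7048, -0.1737, 0.1543, 0.2829, 0.9467]
J6: z=[0.1543, 0.2829, 0.9467] o=[-0.0129, 0.1560, -0.4772] → [-0.1120, 0.5207, -0.1373, 0.1543, 0.2829, 0.9467]
q̇ = J⁺·V = [-0.6270, 0.8300, 0.9620, -0.0220, 0.5390, 0.6950]

-0.6270 0.8300 0.9620 -0.0220 0.5390 0.6950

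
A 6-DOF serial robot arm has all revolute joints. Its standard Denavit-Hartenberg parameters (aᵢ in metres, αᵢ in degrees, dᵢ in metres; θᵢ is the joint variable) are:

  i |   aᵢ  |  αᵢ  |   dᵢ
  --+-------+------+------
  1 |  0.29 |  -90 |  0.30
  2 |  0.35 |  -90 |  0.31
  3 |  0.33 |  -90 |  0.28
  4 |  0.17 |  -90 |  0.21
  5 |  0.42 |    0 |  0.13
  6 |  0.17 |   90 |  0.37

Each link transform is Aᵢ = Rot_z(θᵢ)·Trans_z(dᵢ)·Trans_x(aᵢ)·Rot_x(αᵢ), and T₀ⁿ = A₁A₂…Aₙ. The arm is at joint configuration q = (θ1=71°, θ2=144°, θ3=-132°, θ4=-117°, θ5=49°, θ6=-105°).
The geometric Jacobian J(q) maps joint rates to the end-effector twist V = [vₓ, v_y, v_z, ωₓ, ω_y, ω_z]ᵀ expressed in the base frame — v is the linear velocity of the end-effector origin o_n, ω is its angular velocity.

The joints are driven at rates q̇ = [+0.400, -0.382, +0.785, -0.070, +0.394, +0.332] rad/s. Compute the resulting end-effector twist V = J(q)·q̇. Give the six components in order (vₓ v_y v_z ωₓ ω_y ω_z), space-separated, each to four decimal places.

-0.2379 -0.7294 -0.3634 -0.1346 -0.2317 1.5867

o_n = [-0.7873, -0.0544, 1.0878]
J₁: ẑ×o_n = [0.0544, -0.7873, 0.0000], ω = ẑ
J2: z=[-0.9455, 0.3256, 0.0000] o=[0.0944, 0.2742, 0.3000] → [0.2565, 0.7449, 0.5978, -0.9455, 0.3256, 0.0000]
J3: z=[-0.1914, -0.5558, 0.8090] o=[-0.2909, 0.1074, 0.0943] → [-0.4212, -0.2114, -0.2449, -0.1914, -0.5558, 0.8090]
J4: z=[-0.8284, -0.3506, -0.4368] o=[-0.5182, 0.2005, 0.4506] → [-0.3348, 0.6454, 0.1169, -0.8284, -0.3506, -0.4368]
J5: z=[-0.5559, 0.4193, 0.7177] o=[-0.6805, -0.0155, 0.4510] → [0.2950, 0.2774, 0.0664, -0.5559, 0.4193, 0.7177]
J6: z=[-0.5559, 0.4193, 0.7177] o=[-0.4713, -0.0805, 0.8322] → [0.0884, -0.0847, 0.1180, -0.5559, 0.4193, 0.7177]
V = J·q̇ = [-0.2379, -0.7294, -0.3634, -0.1346, -0.2317, 1.5867]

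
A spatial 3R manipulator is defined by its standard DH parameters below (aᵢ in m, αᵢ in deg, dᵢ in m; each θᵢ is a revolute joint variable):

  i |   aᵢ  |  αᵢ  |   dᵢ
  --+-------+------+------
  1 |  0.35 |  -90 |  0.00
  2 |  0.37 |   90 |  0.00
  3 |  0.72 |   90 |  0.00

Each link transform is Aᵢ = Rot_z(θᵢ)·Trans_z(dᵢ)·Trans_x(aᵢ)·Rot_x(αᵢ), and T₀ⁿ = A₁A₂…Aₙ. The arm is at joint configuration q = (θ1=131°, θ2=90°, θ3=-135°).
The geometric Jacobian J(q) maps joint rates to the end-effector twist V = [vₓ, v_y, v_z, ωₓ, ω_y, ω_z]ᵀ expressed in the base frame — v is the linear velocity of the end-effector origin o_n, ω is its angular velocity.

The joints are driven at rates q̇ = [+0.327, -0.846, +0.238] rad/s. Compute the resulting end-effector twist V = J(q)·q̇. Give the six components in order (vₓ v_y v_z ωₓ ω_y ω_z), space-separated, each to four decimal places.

o_n = [0.1546, 0.5982, 0.1391]
J₁: ẑ×o_n = [-0.5982, 0.1546, 0.0000], ω = ẑ
J2: z=[-0.7547, -0.6561, 0.0000] o=[-0.2296, 0.2641, 0.0000] → [-0.0913, 0.1050, 0.0000, -0.7547, -0.6561, 0.0000]
J3: z=[-0.6561, 0.7547, 0.0000] o=[-0.2296, 0.2641, -0.3700] → [0.3842, 0.3340, -0.5091, -0.6561, 0.7547, 0.0000]
V = J·q̇ = [-0.0269, 0.0412, -0.1212, 0.4823, 0.7346, 0.3270]

-0.0269 0.0412 -0.1212 0.4823 0.7346 0.3270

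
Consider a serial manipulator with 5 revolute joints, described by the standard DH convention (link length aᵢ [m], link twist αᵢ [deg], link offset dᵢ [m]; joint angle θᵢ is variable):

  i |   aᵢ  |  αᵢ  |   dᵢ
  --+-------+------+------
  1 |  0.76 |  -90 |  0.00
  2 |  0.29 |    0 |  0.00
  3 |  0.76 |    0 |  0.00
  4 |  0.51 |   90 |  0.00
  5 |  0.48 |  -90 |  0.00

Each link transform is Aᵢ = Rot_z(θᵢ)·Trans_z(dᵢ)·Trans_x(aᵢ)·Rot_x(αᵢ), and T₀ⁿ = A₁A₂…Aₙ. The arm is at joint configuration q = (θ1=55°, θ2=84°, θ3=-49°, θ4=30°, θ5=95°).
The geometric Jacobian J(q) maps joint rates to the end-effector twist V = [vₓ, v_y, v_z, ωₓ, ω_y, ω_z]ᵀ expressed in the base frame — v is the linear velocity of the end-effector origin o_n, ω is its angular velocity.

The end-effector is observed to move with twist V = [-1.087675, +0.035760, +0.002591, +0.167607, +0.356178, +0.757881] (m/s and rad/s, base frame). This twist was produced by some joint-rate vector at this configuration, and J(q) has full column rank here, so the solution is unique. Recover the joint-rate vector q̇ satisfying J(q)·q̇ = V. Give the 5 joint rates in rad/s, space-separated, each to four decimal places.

0.5770 0.3180 -0.0610 -0.1900 0.4280

o_n = [0.5322, 1.5937, -1.1486]
J₁: ẑ×o_n = [-1.5937, 0.5322, 0.0000], ω = ẑ
J2: z=[-0.8192, 0.5736, 0.0000] o=[0.4359, 0.6226, 0.0000] → [-0.6588, -0.9409, -0.8507, -0.8192, 0.5736, 0.0000]
J3: z=[-0.8192, 0.5736, 0.0000] o=[0.4533, 0.6474, -0.2884] → [-0.4934, -0.7047, -0.8204, -0.8192, 0.5736, 0.0000]
J4: z=[-0.8192, 0.5736, 0.0000] o=[0.8104, 1.1574, -0.7243] → [-0.2434, -0.3476, -0.1979, -0.8192, 0.5736, 0.0000]
J5: z=[0.5198, 0.7424, 0.4226] o=[0.9340, 1.3339, -1.1865] → [-0.0816, -0.1895, 0.4334, 0.5198, 0.7424, 0.4226]
q̇ = J⁺·V = [0.5770, 0.3180, -0.0610, -0.1900, 0.4280]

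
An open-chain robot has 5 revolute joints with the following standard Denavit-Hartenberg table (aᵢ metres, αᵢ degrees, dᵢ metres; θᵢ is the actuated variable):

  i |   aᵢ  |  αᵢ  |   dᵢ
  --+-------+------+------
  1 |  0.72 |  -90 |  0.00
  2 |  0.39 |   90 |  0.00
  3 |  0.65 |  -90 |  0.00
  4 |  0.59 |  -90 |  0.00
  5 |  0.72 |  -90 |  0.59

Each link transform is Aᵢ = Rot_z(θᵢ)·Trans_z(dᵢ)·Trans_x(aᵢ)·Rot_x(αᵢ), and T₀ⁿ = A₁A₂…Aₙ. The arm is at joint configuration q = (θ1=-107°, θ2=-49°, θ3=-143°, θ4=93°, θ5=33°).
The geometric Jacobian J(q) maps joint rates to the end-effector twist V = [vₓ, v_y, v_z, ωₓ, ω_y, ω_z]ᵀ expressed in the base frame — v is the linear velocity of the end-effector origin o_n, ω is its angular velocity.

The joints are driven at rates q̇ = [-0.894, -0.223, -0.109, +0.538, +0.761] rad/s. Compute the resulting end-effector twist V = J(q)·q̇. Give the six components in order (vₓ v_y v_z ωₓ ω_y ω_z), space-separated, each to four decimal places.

o_n = [-0.1961, -1.7160, -0.6447]
J₁: ẑ×o_n = [1.7160, -0.1961, 0.0000], ω = ẑ
J2: z=[0.9563, -0.2924, 0.0000] o=[-0.2105, -0.6885, 0.0000] → [0.1885, 0.6165, -0.9784, 0.9563, -0.2924, 0.0000]
J3: z=[0.2207, 0.7217, 0.6561] o=[-0.2853, -0.9332, 0.2943] → [-0.1641, 0.2657, -0.2371, 0.2207, 0.7217, 0.6561]
J4: z=[-0.8792, -0.1441, 0.4542] o=[-0.5598, -0.4932, -0.0974] → [0.6343, -0.3159, 1.1275, -0.8792, -0.1441, 0.4542]
J5: z=[0.4333, -0.6383, 0.6362] o=[-0.6768, -0.9393, -0.4654] → [0.6086, 0.3835, -0.0297, 0.4333, -0.6383, 0.6362]
V = J·q̇ = [-0.7539, 0.1308, 0.8280, -0.3806, -0.5767, -0.2370]

-0.7539 0.1308 0.8280 -0.3806 -0.5767 -0.2370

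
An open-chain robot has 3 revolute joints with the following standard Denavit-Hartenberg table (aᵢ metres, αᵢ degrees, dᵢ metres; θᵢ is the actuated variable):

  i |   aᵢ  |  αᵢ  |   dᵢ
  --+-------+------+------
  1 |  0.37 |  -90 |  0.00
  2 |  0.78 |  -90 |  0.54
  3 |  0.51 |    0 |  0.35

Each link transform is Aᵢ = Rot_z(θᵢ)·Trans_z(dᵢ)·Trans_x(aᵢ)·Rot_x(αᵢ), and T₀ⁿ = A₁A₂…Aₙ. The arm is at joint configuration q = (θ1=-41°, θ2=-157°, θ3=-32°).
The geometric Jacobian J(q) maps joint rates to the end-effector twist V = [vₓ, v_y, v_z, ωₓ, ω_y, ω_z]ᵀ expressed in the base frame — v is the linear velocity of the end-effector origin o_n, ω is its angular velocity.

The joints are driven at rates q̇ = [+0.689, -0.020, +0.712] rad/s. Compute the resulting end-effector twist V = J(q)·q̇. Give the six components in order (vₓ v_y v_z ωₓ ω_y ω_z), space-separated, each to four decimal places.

o_n = [0.0717, 1.0113, 0.7959]
J₁: ẑ×o_n = [-1.0113, 0.0717, 0.0000], ω = ẑ
J2: z=[0.6561, 0.7547, 0.0000] o=[0.2792, -0.2427, 0.0000] → [0.6007, -0.5222, 0.9794, 0.6561, 0.7547, 0.0000]
J3: z=[0.2949, -0.2563, 0.9205] o=[0.0916, 0.6358, 0.3048] → [-0.4715, -0.1632, 0.1056, 0.2949, -0.2563, 0.9205]
V = J·q̇ = [-1.0445, -0.0564, 0.0556, 0.1968, -0.1976, 1.3444]

-1.0445 -0.0564 0.0556 0.1968 -0.1976 1.3444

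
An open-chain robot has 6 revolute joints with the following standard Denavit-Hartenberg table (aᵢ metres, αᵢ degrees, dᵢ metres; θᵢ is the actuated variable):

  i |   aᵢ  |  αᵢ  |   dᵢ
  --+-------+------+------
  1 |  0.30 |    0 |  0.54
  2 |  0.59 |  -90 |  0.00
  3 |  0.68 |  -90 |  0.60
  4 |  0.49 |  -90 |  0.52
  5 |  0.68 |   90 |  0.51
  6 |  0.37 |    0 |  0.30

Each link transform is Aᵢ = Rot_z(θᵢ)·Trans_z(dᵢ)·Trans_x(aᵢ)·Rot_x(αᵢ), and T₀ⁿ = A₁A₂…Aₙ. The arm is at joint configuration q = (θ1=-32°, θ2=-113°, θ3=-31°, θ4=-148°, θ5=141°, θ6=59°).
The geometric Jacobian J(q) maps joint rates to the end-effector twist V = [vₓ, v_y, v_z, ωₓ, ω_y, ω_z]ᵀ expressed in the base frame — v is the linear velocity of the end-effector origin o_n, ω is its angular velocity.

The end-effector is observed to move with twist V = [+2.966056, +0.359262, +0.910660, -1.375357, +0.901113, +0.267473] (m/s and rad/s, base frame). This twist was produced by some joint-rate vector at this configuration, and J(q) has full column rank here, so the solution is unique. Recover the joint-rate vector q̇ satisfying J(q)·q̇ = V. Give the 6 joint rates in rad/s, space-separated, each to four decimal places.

0.9630 0.2030 -0.6170 0.4260 -0.7400 -0.8470

o_n = [-0.1555, -2.0362, 1.3387]
J₁: ẑ×o_n = [2.0362, -0.1555, 0.0000], ω = ẑ
J2: z=[0.0000, 0.0000, 1.0000] o=[0.2544, -0.1590, 0.5400] → [1.8773, -0.4099, 0.0000, 0.0000, 0.0000, 1.0000]
J3: z=[0.5736, -0.8192, 0.0000] o=[-0.2289, -0.4974, 0.5400] → [-0.6543, -0.4581, -0.8225, 0.5736, -0.8192, 0.0000]
J4: z=[-0.4219, -0.2954, -0.8572] o=[-0.3622, -1.3232, 0.8902] → [-0.7437, 0.0120, 0.3619, -0.4219, -0.2954, -0.8572]
J5: z=[0.1143, -0.9552, 0.2729] o=[-0.1409, -1.4852, 0.2305] → [-0.9082, -0.1307, -0.0770, 0.1143, -0.9552, 0.2729]
J6: z=[0.8939, 0.2188, 0.3913] o=[-0.3773, -1.8369, 0.9673] → [0.1593, -0.2452, -0.2267, 0.8939, 0.2188, 0.3913]
q̇ = J⁺·V = [0.9630, 0.2030, -0.6170, 0.4260, -0.7400, -0.8470]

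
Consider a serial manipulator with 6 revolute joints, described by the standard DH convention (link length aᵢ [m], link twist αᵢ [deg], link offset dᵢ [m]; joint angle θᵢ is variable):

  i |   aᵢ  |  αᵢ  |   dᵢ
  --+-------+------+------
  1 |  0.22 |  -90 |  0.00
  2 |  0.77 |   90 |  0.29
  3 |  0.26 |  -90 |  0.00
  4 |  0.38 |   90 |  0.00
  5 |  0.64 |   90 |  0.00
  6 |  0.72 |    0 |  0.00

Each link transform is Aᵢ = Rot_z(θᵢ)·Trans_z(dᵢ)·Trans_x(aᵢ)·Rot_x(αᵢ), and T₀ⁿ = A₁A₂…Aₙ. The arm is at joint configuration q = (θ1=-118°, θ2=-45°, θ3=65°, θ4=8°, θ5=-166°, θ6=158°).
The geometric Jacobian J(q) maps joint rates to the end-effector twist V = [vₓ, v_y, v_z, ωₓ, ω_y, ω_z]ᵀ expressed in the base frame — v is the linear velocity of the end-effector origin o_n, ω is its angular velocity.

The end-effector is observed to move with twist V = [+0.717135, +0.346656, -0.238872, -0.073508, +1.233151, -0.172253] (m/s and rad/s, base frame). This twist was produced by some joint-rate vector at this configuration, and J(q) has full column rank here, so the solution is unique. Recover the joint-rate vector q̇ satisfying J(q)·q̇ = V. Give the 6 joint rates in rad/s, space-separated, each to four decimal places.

o_n = [0.4337, -1.1600, 0.8983]
J₁: ẑ×o_n = [1.1600, 0.4337, -0.0000], ω = ẑ
J2: z=[0.8829, -0.4695, 0.0000] o=[-0.1033, -0.1942, 0.0000] → [-0.4217, -0.7932, -0.6006, 0.8829, -0.4695, 0.0000]
J3: z=[0.3320, 0.6243, 0.7071] o=[-0.1028, -0.8111, 0.5445] → [0.4676, 0.2619, -0.4508, 0.3320, 0.6243, 0.7071]
J4: z=[0.6740, 0.3674, -0.6409] o=[0.0687, -0.9904, 0.6222] → [-0.0073, -0.4200, -0.2485, 0.6740, 0.3674, -0.6409]
J5: z=[0.4206, 0.5223, 0.7418] o=[0.2995, -1.2828, 0.6972] → [0.0140, 0.0150, -0.0185, 0.4206, 0.5223, 0.7418]
J6: z=[0.5071, 0.5427, -0.6696] o=[-0.1820, -0.8618, 0.6738] → [-0.0779, -0.5261, -0.4853, 0.5071, 0.5427, -0.6696]
q̇ = J⁺·V = [0.1590, -0.8250, 0.5630, 0.0010, -0.0860, 0.9930]

0.1590 -0.8250 0.5630 0.0010 -0.0860 0.9930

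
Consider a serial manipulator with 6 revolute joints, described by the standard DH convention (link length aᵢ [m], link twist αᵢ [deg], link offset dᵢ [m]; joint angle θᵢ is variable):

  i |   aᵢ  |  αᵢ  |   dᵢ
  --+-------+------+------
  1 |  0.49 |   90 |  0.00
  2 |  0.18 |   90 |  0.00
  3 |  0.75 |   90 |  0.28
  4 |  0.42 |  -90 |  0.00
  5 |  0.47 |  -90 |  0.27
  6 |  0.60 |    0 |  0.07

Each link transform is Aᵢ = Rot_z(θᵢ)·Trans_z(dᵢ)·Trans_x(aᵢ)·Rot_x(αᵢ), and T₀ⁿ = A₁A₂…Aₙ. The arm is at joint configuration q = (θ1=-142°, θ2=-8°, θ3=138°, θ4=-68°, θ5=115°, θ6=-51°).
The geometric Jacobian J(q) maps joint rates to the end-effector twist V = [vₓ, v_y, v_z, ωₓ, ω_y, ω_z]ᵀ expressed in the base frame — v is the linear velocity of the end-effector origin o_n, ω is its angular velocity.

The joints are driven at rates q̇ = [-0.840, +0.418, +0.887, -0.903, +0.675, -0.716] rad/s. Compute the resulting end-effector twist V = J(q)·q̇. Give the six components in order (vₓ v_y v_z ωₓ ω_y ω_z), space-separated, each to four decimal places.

o_n = [0.4986, 0.9090, -0.3601]
J₁: ẑ×o_n = [-0.9090, 0.4986, 0.0000], ω = ẑ
J2: z=[-0.6157, 0.7880, 0.0000] o=[-0.3861, -0.3017, 0.0000] → [-0.2837, -0.2217, -1.4426, -0.6157, 0.7880, 0.0000]
J3: z=[0.1097, 0.0857, -0.9903] o=[-0.5266, -0.4114, -0.0251] → [1.2789, -0.9785, 0.0570, 0.1097, 0.0857, -0.9903]
J4: z=[-0.9797, 0.1777, -0.0931] o=[-0.3699, 0.3478, -0.2248] → [0.0282, -0.2135, -0.7041, -0.9797, 0.1777, -0.0931]
J5: z=[0.1968, 0.9411, -0.2751] o=[-0.3862, 0.4687, 0.1771] → [-0.3844, -0.1377, -0.7460, 0.1968, 0.9411, -0.2751]
J6: z=[-0.3789, -0.1858, -0.9066] o=[0.0919, 0.5900, -0.0475] → [0.3473, -0.4871, -0.0454, -0.3789, -0.1858, -0.9066]
V = J·q̇ = [1.2457, -0.9308, -0.3878, 1.1287, 1.0132, -1.1708]

1.2457 -0.9308 -0.3878 1.1287 1.0132 -1.1708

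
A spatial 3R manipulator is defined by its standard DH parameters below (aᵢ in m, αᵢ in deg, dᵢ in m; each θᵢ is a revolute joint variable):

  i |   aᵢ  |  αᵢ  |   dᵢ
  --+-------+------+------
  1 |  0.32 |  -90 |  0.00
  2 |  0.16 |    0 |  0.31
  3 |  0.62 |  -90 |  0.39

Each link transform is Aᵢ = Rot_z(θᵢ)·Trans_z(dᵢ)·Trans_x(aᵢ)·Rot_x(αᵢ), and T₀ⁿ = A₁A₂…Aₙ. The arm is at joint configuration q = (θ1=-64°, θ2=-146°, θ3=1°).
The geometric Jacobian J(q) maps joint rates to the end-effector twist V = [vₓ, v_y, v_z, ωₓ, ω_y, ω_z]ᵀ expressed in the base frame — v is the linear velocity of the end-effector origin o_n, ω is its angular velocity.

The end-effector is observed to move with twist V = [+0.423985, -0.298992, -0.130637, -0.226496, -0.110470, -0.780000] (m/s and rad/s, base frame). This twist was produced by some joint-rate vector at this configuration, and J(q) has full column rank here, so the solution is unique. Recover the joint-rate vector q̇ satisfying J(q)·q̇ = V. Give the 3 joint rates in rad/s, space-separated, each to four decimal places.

-0.7800 -0.0200 -0.2320

o_n = [0.4886, 0.5949, 0.4451]
J₁: ẑ×o_n = [-0.5949, 0.4886, 0.0000], ω = ẑ
J2: z=[0.8988, 0.4384, 0.0000] o=[0.1403, -0.2876, 0.0000] → [0.1951, -0.4000, 0.6405, 0.8988, 0.4384, 0.0000]
J3: z=[0.8988, 0.4384, 0.0000] o=[0.3608, -0.0325, 0.0895] → [0.1559, -0.3196, 0.5079, 0.8988, 0.4384, 0.0000]
q̇ = J⁺·V = [-0.7800, -0.0200, -0.2320]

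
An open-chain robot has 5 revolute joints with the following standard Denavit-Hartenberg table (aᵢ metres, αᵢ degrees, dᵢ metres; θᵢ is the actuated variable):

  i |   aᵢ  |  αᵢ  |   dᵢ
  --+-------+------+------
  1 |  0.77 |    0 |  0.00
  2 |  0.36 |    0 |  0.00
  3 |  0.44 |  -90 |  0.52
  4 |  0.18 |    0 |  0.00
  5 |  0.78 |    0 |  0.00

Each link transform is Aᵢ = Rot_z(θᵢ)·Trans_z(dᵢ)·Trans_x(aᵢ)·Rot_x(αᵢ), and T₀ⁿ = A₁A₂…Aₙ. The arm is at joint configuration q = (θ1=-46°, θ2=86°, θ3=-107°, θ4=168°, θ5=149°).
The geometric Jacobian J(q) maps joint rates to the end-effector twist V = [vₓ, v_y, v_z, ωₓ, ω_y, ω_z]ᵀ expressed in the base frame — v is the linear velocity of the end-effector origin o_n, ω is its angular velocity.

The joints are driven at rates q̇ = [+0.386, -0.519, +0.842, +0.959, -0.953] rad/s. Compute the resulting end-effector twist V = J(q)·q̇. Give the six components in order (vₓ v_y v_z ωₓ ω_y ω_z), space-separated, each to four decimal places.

0.7764 0.4310 0.1654 0.0055 0.0023 0.7090

o_n = [1.1367, -1.0905, 1.0145]
J₁: ẑ×o_n = [1.0905, 1.1367, -0.0000], ω = ẑ
J2: z=[0.0000, 0.0000, 1.0000] o=[0.5349, -0.5539, 0.0000] → [0.5367, 0.6018, -0.0000, 0.0000, 0.0000, 1.0000]
J3: z=[0.0000, 0.0000, 1.0000] o=[0.8107, -0.3225, 0.0000] → [0.7681, 0.3260, -0.0000, 0.0000, 0.0000, 1.0000]
J4: z=[0.9205, 0.3907, 0.0000] o=[0.9826, -0.7275, 0.5200] → [0.1932, -0.4552, -0.3944, 0.9205, 0.3907, 0.0000]
J5: z=[0.9205, 0.3907, 0.0000] o=[0.9138, -0.5654, 0.4826] → [0.2079, -0.4897, -0.5705, 0.9205, 0.3907, 0.0000]
V = J·q̇ = [0.7764, 0.4310, 0.1654, 0.0055, 0.0023, 0.7090]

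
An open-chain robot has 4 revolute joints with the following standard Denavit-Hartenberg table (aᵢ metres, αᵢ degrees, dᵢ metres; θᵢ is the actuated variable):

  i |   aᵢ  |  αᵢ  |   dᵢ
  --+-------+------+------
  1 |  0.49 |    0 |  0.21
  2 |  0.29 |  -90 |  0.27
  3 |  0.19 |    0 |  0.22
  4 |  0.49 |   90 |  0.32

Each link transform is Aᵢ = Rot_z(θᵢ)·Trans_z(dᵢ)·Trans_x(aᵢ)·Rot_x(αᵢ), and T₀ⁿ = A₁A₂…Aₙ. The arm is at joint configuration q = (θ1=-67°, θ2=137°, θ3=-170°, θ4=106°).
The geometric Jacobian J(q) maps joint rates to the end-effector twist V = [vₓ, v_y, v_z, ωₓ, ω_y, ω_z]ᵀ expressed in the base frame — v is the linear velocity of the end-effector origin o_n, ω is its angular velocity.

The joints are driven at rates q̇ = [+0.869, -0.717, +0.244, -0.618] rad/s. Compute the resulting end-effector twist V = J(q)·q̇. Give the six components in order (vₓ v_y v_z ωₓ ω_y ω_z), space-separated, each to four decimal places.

o_n = [-0.2073, 0.0322, 0.9534]
J₁: ẑ×o_n = [-0.0322, -0.2073, 0.0000], ω = ẑ
J2: z=[0.0000, 0.0000, 1.0000] o=[0.1915, -0.4510, 0.2100] → [-0.4832, -0.3988, 0.0000, 0.0000, 0.0000, 1.0000]
J3: z=[-0.9397, 0.3420, 0.0000] o=[0.2906, -0.1785, 0.4800] → [0.1619, 0.4449, -0.0277, -0.9397, 0.3420, 0.0000]
J4: z=[-0.9397, 0.3420, 0.0000] o=[0.0199, -0.2791, 0.5130] → [0.1506, 0.4138, -0.2148, -0.9397, 0.3420, 0.0000]
V = J·q̇ = [0.2649, -0.0415, 0.1260, 0.3514, -0.1279, 0.1520]

0.2649 -0.0415 0.1260 0.3514 -0.1279 0.1520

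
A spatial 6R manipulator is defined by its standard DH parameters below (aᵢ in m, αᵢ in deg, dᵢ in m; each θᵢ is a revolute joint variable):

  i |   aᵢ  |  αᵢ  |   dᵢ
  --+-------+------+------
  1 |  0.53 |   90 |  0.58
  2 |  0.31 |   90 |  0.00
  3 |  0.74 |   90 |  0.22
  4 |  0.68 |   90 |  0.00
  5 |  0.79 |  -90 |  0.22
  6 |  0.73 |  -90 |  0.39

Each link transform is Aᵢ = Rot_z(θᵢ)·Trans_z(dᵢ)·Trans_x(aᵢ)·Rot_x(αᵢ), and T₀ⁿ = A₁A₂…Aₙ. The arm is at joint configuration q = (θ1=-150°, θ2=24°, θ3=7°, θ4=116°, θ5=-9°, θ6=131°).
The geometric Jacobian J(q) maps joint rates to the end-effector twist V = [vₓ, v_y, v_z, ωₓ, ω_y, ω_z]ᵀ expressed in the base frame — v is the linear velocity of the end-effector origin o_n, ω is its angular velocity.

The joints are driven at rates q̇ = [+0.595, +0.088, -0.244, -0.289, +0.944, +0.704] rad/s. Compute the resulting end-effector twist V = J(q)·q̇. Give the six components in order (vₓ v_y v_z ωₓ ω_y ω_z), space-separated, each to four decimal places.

0.0968 -1.1587 0.6300 -0.6533 -0.6287 0.6926

o_n = [-0.9136, -0.9156, -0.2132]
J₁: ẑ×o_n = [0.9156, -0.9136, 0.0000], ω = ẑ
J2: z=[-0.5000, 0.8660, 0.0000] o=[-0.4590, -0.2650, 0.5800] → [-0.6870, -0.3966, 0.7190, -0.5000, 0.8660, 0.0000]
J3: z=[-0.3522, -0.2034, -0.9135] o=[-0.7043, -0.4066, 0.7061] → [-0.2780, -0.1326, 0.1367, -0.3522, -0.2034, -0.9135]
J4: z=[0.3999, -0.9152, 0.0496] o=[-1.4079, -0.7087, 0.8038] → [0.9411, 0.4312, 0.3697, 0.3999, -0.9152, 0.0496]
J5: z=[-0.9150, -0.4018, -0.0376] o=[-1.3710, -0.7293, 0.1252] → [0.1290, -0.3268, 0.3541, -0.9150, -0.4018, -0.0376]
J6: z=[0.4034, -0.9087, -0.1072] o=[-1.5793, -0.7283, -0.6680] → [-0.4333, -0.2548, 0.5294, 0.4034, -0.9087, -0.1072]
V = J·q̇ = [0.0968, -1.1587, 0.6300, -0.6533, -0.6287, 0.6926]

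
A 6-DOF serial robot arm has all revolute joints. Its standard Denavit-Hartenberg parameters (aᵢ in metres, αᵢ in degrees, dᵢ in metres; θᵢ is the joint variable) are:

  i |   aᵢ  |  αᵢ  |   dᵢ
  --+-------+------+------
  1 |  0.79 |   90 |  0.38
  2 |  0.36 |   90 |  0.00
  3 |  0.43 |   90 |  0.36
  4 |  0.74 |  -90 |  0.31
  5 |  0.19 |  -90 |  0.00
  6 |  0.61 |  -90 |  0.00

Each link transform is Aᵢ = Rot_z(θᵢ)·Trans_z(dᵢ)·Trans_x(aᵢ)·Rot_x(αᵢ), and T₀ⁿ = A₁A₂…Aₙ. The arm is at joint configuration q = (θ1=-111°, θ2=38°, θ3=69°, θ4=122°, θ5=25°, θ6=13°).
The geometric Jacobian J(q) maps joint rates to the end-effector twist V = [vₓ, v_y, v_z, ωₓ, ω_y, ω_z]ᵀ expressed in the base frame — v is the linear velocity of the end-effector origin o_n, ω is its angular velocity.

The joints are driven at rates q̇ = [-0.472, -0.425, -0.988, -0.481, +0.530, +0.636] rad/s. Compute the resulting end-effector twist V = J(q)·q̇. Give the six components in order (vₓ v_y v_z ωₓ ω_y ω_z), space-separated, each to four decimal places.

o_n = [-0.5368, -1.9565, -0.7704]
J₁: ẑ×o_n = [1.9565, -0.5368, 0.0000], ω = ẑ
J2: z=[-0.9336, 0.3584, 0.0000] o=[-0.2831, -0.7375, 0.3800] → [-0.4123, -1.0740, 1.2290, -0.9336, 0.3584, 0.0000]
J3: z=[-0.2206, -0.5748, -0.7880] o=[-0.3848, -1.0024, 0.6016] → [0.0367, -0.1829, 0.1231, -0.2206, -0.5748, -0.7880]
J4: z=[0.0709, -0.8152, 0.5748] o=[-0.8825, -1.1788, 0.4128] → [1.4116, 0.2826, 0.2266, 0.0709, -0.8152, 0.5748]
J5: z=[0.9419, 0.2444, 0.2305] o=[-0.6175, -1.8200, 0.0100] → [-0.1593, 0.7536, -0.1483, 0.9419, 0.2444, 0.2305]
J6: z=[-0.2031, 0.9607, -0.1891] o=[-0.5667, -1.8450, -0.1714] → [-0.5965, -0.1273, -0.0060, -0.2031, 0.9607, -0.1891]
V = J·q̇ = [-1.9273, 1.0730, -0.8354, 0.9507, 1.5483, 0.0320]

-1.9273 1.0730 -0.8354 0.9507 1.5483 0.0320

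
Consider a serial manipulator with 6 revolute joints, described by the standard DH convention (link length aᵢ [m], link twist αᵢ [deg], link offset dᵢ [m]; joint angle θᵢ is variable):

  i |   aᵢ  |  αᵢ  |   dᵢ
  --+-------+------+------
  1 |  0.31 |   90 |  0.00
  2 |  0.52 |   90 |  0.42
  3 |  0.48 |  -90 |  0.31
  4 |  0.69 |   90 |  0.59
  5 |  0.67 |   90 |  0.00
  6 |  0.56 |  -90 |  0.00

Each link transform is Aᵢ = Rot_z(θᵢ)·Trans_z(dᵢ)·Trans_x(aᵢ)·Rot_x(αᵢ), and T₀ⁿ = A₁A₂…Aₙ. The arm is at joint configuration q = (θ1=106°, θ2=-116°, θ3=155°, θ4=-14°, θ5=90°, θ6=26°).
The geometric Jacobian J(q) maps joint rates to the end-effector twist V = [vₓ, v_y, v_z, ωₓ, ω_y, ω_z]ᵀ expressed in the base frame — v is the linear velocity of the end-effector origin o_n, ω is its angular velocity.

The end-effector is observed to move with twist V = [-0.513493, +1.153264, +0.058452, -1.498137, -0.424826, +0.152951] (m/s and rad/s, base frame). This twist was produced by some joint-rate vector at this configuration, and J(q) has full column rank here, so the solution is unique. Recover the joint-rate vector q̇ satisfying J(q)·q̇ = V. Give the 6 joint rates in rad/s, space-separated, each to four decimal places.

0.5360 -0.4200 0.0540 0.8860 -0.0280 -0.8220

o_n = [-0.7445, -0.0064, 1.4039]
J₁: ẑ×o_n = [0.0064, -0.7445, 0.0000], ω = ẑ
J2: z=[0.9613, 0.2756, 0.0000] o=[-0.0854, 0.2980, 0.0000] → [0.3870, -1.3495, -0.1109, 0.9613, 0.2756, 0.0000]
J3: z=[0.2477, -0.8640, 0.4384] o=[0.3811, 0.1946, -0.4674] → [-1.5286, -0.9570, -1.0223, 0.2477, -0.8640, 0.4384]
J4: z=[-0.9223, -0.0717, 0.3798] o=[0.6003, 0.1660, 0.0595] → [-0.0309, 0.7290, 0.0625, -0.9223, -0.0717, 0.3798]
J5: z=[0.1686, -0.9589, 0.2283] o=[0.2962, 0.3132, 0.9022] → [-0.4081, -0.3222, -1.0518, 0.1686, -0.9589, 0.2283]
J6: z=[0.3479, 0.2746, 0.8964] o=[-0.3217, 0.2651, 1.1567] → [0.3113, -0.4650, 0.0217, 0.3479, 0.2746, 0.8964]
q̇ = J⁺·V = [0.5360, -0.4200, 0.0540, 0.8860, -0.0280, -0.8220]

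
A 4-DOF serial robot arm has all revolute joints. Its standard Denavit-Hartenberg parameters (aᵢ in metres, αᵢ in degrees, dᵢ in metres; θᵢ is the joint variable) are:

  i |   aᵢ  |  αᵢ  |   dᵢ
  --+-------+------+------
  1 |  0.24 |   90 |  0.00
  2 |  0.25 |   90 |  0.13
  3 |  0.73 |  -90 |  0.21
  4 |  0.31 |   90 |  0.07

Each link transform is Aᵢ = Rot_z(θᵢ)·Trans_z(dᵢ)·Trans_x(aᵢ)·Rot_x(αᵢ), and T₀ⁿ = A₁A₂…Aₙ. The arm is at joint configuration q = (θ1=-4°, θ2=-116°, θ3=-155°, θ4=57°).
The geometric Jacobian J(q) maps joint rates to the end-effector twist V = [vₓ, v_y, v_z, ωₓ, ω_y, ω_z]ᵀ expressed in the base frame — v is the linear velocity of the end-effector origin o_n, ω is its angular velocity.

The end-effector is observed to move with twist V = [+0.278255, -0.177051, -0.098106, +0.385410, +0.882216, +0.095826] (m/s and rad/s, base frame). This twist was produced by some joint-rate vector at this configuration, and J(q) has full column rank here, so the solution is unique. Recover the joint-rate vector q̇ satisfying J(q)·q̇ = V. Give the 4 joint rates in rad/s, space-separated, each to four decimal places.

o_n = [0.5401, 0.2763, 0.4590]
J₁: ẑ×o_n = [-0.2763, 0.5401, 0.0000], ω = ẑ
J2: z=[-0.0698, -0.9976, 0.0000] o=[0.2394, -0.0167, 0.0000] → [-0.4579, 0.0320, 0.2795, -0.0698, -0.9976, 0.0000]
J3: z=[-0.8966, 0.0627, 0.4384] o=[0.1210, -0.1388, -0.2247] → [-0.1391, 0.7967, -0.3984, -0.8966, 0.0627, 0.4384]
J4: z=[-0.1216, 0.9170, -0.3798] o=[0.2436, 0.1619, 0.4620] → [0.0407, -0.1130, -0.2858, -0.1216, 0.9170, -0.3798]
q̇ = J⁺·V = [0.3690, -0.6840, -0.4100, 0.2460]

0.3690 -0.6840 -0.4100 0.2460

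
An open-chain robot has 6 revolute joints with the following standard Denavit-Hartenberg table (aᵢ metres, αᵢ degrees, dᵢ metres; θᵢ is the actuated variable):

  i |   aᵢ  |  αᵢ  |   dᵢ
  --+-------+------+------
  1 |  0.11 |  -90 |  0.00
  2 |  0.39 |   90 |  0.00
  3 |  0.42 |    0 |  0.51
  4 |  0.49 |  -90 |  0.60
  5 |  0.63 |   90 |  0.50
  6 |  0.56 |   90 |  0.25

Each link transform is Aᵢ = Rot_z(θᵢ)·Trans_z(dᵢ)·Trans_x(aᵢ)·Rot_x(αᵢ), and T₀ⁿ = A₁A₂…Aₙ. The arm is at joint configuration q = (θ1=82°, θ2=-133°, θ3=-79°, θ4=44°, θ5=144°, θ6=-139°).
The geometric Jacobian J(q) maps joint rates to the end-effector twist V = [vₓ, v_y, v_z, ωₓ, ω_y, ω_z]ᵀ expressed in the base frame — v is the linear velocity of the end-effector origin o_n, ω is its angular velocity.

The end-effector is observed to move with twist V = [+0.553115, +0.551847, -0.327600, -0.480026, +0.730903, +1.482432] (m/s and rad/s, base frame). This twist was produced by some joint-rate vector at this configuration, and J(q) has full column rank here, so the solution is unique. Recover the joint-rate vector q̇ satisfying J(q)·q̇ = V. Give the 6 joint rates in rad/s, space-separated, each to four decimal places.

-0.0250 0.1600 -0.4560 -0.6440 0.7170 0.5050

o_n = [0.4142, -1.1684, 0.1446]
J₁: ẑ×o_n = [1.1684, 0.4142, -0.0000], ω = ẑ
J2: z=[-0.9903, 0.1392, 0.0000] o=[0.0153, 0.1089, 0.0000] → [0.0201, 0.1432, 1.2094, -0.9903, 0.1392, 0.0000]
J3: z=[-0.1018, -0.7242, -0.6820] o=[-0.0217, -0.1545, 0.2852] → [-0.5896, -0.3116, 0.4189, -0.1018, -0.7242, -0.6820]
J4: z=[-0.1018, -0.7242, -0.6820] o=[0.3270, -0.6353, -0.0040] → [-0.4711, -0.0443, 0.1174, -0.1018, -0.7242, -0.6820]
J5: z=[-0.8656, -0.2734, 0.4195] o=[0.5062, -1.3801, -0.1196] → [-0.1610, 0.1901, -0.2084, -0.8656, -0.2734, 0.4195]
J6: z=[0.3705, 0.2138, 0.9039] o=[-0.1388, -0.9259, 0.0373] → [0.2421, 0.4601, -0.2081, 0.3705, 0.2138, 0.9039]
q̇ = J⁺·V = [-0.0250, 0.1600, -0.4560, -0.6440, 0.7170, 0.5050]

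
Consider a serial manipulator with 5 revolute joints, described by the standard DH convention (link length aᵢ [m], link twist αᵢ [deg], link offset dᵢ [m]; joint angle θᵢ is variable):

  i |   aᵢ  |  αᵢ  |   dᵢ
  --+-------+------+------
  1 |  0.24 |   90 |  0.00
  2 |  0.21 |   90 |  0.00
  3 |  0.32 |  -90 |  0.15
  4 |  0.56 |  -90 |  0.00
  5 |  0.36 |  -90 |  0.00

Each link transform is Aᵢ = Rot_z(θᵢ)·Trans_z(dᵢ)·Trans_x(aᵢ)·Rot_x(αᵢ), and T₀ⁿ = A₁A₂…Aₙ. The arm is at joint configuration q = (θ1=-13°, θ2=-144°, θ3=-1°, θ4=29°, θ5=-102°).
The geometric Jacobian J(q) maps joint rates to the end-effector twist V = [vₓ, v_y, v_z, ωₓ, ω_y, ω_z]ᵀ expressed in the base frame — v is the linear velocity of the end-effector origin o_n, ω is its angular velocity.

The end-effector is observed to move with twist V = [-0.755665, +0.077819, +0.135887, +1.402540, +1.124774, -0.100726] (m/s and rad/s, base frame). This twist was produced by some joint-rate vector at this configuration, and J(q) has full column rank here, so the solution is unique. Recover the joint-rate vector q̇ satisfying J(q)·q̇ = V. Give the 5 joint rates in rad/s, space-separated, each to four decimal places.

0.5840 -0.4410 -0.3400 -0.9790 0.9930

o_n = [-0.5507, -0.2209, -0.6334]
J₁: ẑ×o_n = [0.2209, -0.5507, 0.0000], ω = ẑ
J2: z=[-0.2250, -0.9744, 0.0000] o=[0.2338, -0.0540, 0.0000] → [0.6172, -0.1425, -0.7269, -0.2250, -0.9744, 0.0000]
J3: z=[-0.5727, 0.1322, 0.8090] o=[0.0683, -0.0158, -0.1234] → [0.0985, -0.7928, 0.1993, -0.5727, 0.1322, 0.8090]
J4: z=[-0.2387, -0.9710, -0.0103] o=[-0.2686, 0.0677, -0.1901] → [0.4275, -0.1029, -0.2051, -0.2387, -0.9710, -0.0103]
J5: z=[0.8811, -0.2121, -0.4227] o=[-0.4972, 0.1293, -0.6976] → [-0.1616, -0.0340, -0.3199, 0.8811, -0.2121, -0.4227]
q̇ = J⁺·V = [0.5840, -0.4410, -0.3400, -0.9790, 0.9930]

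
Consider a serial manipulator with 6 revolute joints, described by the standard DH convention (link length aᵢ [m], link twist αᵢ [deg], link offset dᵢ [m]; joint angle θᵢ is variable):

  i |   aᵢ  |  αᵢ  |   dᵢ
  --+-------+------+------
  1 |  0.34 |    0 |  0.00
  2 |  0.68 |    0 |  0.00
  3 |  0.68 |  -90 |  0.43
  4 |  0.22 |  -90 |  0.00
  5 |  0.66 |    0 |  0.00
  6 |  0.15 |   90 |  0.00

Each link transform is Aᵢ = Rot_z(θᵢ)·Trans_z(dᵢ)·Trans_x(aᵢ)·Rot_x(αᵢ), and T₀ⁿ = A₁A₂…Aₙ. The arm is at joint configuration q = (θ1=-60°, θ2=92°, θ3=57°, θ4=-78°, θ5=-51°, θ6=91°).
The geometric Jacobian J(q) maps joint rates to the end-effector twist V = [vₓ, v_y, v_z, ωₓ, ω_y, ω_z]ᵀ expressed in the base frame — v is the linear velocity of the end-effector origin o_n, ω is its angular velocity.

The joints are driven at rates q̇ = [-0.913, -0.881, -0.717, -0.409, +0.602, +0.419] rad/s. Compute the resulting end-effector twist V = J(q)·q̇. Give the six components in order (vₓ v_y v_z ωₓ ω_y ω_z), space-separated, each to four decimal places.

2.8576 -0.4435 0.2695 0.4264 0.9914 -2.7233

o_n = [0.3448, 0.9090, 1.1639]
J₁: ẑ×o_n = [-0.9090, 0.3448, 0.0000], ω = ẑ
J2: z=[0.0000, 0.0000, 1.0000] o=[0.1700, -0.2944, 0.0000] → [-1.2035, 0.1748, 0.0000, 0.0000, 0.0000, 1.0000]
J3: z=[0.0000, 0.0000, 1.0000] o=[0.7467, 0.0659, 0.0000] → [-0.8431, -0.4018, 0.0000, 0.0000, 0.0000, 1.0000]
J4: z=[-0.9998, 0.0175, 0.0000] o=[0.7585, 0.7458, 0.4300] → [0.0128, 0.7338, -0.1560, -0.9998, 0.0175, 0.0000]
J5: z=[0.0171, 0.9780, -0.2079] o=[0.7593, 0.7915, 0.6452] → [0.5317, 0.0773, 0.4074, 0.0171, 0.9780, -0.2079]
J6: z=[0.0171, 0.9780, -0.2079] o=[0.2480, 0.8868, 1.0515] → [0.1145, -0.0220, -0.0943, 0.0171, 0.9780, -0.2079]
V = J·q̇ = [2.8576, -0.4435, 0.2695, 0.4264, 0.9914, -2.7233]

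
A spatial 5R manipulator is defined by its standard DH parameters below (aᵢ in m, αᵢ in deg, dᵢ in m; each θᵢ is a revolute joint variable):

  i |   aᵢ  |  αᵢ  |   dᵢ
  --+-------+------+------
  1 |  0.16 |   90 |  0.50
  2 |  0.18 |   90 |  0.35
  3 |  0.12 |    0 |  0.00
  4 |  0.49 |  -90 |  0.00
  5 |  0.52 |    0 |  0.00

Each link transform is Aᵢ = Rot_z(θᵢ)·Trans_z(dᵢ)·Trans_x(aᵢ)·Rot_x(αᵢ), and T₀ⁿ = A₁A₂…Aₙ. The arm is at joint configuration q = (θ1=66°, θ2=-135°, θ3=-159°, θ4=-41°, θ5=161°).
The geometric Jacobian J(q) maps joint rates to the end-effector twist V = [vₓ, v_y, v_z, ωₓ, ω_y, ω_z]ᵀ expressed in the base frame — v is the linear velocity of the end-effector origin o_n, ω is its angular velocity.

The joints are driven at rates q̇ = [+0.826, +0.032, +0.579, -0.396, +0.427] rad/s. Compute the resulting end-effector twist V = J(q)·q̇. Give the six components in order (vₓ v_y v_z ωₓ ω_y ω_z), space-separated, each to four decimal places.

-0.2375 0.1543 0.0850 -0.3480 0.1263 1.0587

o_n = [0.3737, 0.0860, 0.3311]
J₁: ẑ×o_n = [-0.0860, 0.3737, 0.0000], ω = ẑ
J2: z=[0.9135, -0.4067, 0.0000] o=[0.0651, 0.1462, 0.5000] → [0.0687, 0.1543, 0.0705, 0.9135, -0.4067, 0.0000]
J3: z=[-0.2876, -0.6460, 0.7071] o=[0.3330, -0.1125, 0.3727] → [-0.1134, 0.0168, -0.0308, -0.2876, -0.6460, 0.7071]
J4: z=[-0.2876, -0.6460, 0.7071] o=[0.3260, -0.0226, 0.4519] → [0.0013, -0.0010, -0.0004, -0.2876, -0.6460, 0.7071]
J5: z=[-0.7601, 0.6031, 0.2418] o=[0.6115, 0.2067, 0.7775] → [-0.2401, -0.3968, 0.2352, -0.7601, 0.6031, 0.2418]
V = J·q̇ = [-0.2375, 0.1543, 0.0850, -0.3480, 0.1263, 1.0587]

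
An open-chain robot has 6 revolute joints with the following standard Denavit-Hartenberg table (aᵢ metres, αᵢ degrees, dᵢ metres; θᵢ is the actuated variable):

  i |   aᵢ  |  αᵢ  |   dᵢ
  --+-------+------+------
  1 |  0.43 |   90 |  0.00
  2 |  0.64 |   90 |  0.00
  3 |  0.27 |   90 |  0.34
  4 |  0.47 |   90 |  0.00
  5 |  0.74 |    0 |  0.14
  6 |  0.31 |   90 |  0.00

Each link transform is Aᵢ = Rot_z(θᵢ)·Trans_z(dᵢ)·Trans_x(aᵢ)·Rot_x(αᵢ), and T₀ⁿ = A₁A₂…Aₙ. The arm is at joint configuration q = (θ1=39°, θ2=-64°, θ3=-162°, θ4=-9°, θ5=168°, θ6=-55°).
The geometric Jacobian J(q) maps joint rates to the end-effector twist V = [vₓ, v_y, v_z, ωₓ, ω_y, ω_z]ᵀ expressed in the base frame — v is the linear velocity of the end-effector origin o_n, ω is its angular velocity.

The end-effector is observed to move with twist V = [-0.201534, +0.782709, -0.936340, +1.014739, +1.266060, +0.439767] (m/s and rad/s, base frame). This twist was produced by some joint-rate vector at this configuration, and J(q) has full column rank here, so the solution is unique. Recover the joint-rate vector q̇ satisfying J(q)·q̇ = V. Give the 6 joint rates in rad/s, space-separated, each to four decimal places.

o_n = [0.6504, -0.0595, -0.6719]
J₁: ẑ×o_n = [0.0595, 0.6504, -0.0000], ω = ẑ
J2: z=[0.6293, -0.7771, 0.0000] o=[0.3342, 0.2706, 0.0000] → [0.5221, 0.4228, 0.0380, 0.6293, -0.7771, 0.0000]
J3: z=[-0.6985, -0.5656, -0.4384] o=[0.5522, 0.4472, -0.5752] → [-0.1674, -0.1105, 0.4094, -0.6985, -0.5656, -0.4384]
J4: z=[0.4932, -0.8244, 0.2777] o=[0.1747, 0.2489, -0.4935] → [0.2327, 0.2201, 0.2400, 0.4932, -0.8244, 0.2777]
J5: z=[0.7710, 0.5621, 0.2993] o=[-0.0146, 0.2801, -0.0644] → [-0.2398, 0.6673, -0.6356, 0.7710, 0.5621, 0.2993]
J6: z=[0.7710, 0.5621, 0.2993] o=[0.4608, 0.1838, -0.6406] → [0.0552, 0.0809, -0.2941, 0.7710, 0.5621, 0.2993]
q̇ = J⁺·V = [0.2270, 0.3490, 0.1520, -0.8160, 0.9330, 0.7580]

0.2270 0.3490 0.1520 -0.8160 0.9330 0.7580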